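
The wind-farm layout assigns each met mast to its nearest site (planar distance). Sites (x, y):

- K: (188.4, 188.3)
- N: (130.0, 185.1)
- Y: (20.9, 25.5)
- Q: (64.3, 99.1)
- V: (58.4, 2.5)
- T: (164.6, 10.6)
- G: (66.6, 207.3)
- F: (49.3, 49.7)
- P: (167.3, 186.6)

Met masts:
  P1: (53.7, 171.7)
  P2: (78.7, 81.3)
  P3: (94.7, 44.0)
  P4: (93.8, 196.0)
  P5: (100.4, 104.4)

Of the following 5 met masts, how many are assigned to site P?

P1 → G
P2 → Q
P3 → F
P4 → G
P5 → Q
0 of the 5 go to P.

0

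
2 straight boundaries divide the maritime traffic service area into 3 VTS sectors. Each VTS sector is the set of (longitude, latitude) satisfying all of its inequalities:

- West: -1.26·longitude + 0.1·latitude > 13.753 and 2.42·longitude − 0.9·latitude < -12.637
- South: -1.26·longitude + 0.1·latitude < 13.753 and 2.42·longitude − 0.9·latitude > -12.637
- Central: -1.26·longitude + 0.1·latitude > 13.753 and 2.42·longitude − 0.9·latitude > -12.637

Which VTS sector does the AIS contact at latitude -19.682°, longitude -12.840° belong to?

West

-1.26·-12.840 + 0.1·-19.682 = 14.210, which is > 13.753
2.42·-12.840 − 0.9·-19.682 = -13.359, which is < -12.637
This sign pattern matches West.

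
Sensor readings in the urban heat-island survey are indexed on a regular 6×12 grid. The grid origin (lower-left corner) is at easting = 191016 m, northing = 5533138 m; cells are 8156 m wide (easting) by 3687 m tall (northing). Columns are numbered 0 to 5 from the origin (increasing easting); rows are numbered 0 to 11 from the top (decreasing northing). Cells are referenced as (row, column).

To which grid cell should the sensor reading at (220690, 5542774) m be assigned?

(9, 3)

Column index: ⌊(220690 − 191016) / 8156⌋ = ⌊3.638⌋ = 3
Row offset from origin: ⌊(5542774 − 5533138) / 3687⌋ = ⌊2.614⌋ = 2 → row 9 (counted from top)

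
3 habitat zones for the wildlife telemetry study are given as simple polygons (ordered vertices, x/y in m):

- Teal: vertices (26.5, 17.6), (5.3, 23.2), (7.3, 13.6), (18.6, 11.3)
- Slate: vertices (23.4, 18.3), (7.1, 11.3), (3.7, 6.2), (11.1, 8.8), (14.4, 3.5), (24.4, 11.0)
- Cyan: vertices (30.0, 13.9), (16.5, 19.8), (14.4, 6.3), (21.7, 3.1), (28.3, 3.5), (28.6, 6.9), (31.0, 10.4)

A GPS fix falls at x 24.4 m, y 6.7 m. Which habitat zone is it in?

Cast a ray rightward from (24.4, 6.7). For each polygon, the edges (by vertex number in listed order) whose endpoints lie on opposite sides of y = 6.7, where each meets that height, and whether that is right or left of the point:
Teal: no edge straddles that height → 0 crossings.
Slate: 2–3 at x≈4.03 (left), 3–4 at x≈5.12 (left), 4–5 at x≈12.41 (left), 5–6 at x≈18.67 (left) → 0 crossings.
Cyan: 2–3 at x≈14.46 (left), 5–6 at x≈28.58 (right) → 1 crossing.
Only Cyan has an odd count, so the point is inside Cyan.

Cyan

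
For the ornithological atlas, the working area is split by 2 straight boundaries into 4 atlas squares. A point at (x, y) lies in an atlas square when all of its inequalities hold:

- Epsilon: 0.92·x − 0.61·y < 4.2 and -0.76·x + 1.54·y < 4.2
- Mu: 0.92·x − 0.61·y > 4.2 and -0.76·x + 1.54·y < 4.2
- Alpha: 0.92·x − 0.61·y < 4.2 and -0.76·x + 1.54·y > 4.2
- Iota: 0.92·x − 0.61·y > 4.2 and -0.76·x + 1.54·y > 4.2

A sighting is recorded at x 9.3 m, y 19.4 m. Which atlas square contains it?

0.92·9.3 − 0.61·19.4 = -3.278, which is < 4.2
-0.76·9.3 + 1.54·19.4 = 22.808, which is > 4.2
This sign pattern matches Alpha.

Alpha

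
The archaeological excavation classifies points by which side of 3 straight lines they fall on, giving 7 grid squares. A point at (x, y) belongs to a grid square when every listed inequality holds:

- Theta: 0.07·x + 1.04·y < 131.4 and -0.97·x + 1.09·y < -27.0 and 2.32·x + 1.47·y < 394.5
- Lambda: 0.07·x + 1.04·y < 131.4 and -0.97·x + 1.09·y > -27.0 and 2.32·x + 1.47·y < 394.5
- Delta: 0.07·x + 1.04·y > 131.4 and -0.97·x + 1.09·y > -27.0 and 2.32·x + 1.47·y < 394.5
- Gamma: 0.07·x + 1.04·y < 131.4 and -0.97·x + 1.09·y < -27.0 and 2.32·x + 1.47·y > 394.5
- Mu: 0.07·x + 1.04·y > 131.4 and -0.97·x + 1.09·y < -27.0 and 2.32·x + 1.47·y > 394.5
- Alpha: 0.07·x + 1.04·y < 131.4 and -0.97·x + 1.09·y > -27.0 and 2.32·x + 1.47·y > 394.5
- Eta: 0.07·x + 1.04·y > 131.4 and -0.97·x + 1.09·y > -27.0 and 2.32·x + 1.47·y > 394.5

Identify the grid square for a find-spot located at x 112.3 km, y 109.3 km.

0.07·112.3 + 1.04·109.3 = 121.533, which is < 131.4
-0.97·112.3 + 1.09·109.3 = 10.206, which is > -27.0
2.32·112.3 + 1.47·109.3 = 421.207, which is > 394.5
This sign pattern matches Alpha.

Alpha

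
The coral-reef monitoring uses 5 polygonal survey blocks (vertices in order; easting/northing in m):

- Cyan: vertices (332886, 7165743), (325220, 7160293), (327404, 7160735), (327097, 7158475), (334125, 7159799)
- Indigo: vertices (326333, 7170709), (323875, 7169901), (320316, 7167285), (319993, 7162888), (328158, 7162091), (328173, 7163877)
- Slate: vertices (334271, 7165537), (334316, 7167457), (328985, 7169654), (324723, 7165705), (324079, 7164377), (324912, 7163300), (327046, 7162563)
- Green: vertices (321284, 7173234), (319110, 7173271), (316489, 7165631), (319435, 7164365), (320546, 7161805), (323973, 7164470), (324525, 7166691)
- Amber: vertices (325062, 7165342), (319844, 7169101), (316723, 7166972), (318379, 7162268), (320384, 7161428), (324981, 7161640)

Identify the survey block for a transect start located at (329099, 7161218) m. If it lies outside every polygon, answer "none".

Cast a ray rightward from (329099, 7161218). For each polygon, the edges (by vertex number in listed order) whose endpoints lie on opposite sides of northing = 7161218, where each meets that height, and whether that is right or left of the point:
Cyan: 1–2 at easting≈326521.1 (left), 5–1 at easting≈333829.2 (right) → 1 crossing.
Indigo: no edge straddles that height → 0 crossings.
Slate: no edge straddles that height → 0 crossings.
Green: no edge straddles that height → 0 crossings.
Amber: no edge straddles that height → 0 crossings.
Only Cyan has an odd count, so the point is inside Cyan.

Cyan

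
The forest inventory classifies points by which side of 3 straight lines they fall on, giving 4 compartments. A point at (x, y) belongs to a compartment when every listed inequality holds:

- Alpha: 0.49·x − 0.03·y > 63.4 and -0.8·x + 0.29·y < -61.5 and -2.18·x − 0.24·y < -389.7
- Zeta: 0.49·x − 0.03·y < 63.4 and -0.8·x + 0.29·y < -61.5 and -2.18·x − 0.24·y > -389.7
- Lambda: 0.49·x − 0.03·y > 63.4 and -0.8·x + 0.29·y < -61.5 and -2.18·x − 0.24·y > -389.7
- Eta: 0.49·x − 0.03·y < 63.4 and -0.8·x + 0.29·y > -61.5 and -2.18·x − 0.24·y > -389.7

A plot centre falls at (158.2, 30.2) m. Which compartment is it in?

0.49·158.2 − 0.03·30.2 = 76.612, which is > 63.4
-0.8·158.2 + 0.29·30.2 = -117.802, which is < -61.5
-2.18·158.2 − 0.24·30.2 = -352.124, which is > -389.7
This sign pattern matches Lambda.

Lambda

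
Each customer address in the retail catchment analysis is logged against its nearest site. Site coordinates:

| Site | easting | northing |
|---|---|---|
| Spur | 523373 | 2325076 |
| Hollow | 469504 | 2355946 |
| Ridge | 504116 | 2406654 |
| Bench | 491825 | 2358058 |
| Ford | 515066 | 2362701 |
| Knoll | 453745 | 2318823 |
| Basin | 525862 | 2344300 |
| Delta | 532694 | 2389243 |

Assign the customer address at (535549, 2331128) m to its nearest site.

Spur

Squared distances to each site:
Spur: 184881680.000; Hollow: 4977875149.000; Ridge: 6692210165.000; Bench: 2637013076.000; Ford: 1416407618.000; Knoll: 6843307441.000; Basin: 267339553.000; Delta: 3385504250.000.
Minimum at Spur.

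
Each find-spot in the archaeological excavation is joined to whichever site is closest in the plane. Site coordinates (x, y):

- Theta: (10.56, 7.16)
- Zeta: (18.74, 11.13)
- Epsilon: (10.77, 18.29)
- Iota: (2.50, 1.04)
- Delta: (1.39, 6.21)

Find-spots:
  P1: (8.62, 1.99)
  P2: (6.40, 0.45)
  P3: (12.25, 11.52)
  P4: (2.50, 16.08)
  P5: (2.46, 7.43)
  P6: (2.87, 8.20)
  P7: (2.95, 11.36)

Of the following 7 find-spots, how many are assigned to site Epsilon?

P1 → Theta
P2 → Iota
P3 → Theta
P4 → Epsilon
P5 → Delta
P6 → Delta
P7 → Delta
1 of the 7 goes to Epsilon.

1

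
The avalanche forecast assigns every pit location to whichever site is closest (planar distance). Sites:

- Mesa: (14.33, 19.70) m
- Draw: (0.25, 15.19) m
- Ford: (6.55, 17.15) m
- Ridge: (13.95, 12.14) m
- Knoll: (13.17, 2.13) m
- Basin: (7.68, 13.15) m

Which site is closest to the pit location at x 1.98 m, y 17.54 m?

Draw

Squared distances to each site:
Mesa: 157.188; Draw: 8.515; Ford: 21.037; Ridge: 172.441; Knoll: 362.684; Basin: 51.762.
Minimum at Draw.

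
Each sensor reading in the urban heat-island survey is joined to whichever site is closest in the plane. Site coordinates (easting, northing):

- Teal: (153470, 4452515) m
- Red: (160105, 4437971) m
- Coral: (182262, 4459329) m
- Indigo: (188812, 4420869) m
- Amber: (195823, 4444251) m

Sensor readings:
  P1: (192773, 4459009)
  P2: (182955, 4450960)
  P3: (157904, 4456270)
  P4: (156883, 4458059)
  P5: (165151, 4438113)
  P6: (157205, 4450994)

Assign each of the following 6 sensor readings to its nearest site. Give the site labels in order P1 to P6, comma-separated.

Coral, Coral, Teal, Teal, Red, Teal

P1 → Coral (d²=110583521.00)
P2 → Coral (d²=70520410.00)
P3 → Teal (d²=33760381.00)
P4 → Teal (d²=42384505.00)
P5 → Red (d²=25482280.00)
P6 → Teal (d²=16263666.00)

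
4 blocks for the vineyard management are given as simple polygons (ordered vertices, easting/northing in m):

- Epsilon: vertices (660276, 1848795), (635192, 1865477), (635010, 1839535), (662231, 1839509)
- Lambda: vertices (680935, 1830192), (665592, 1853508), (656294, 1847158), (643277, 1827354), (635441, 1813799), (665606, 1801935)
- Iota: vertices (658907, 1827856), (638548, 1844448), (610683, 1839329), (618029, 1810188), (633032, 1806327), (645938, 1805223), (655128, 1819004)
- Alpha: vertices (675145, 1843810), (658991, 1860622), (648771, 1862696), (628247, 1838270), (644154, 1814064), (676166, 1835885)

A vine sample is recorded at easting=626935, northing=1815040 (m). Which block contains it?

Iota

Cast a ray rightward from (626935, 1815040). For each polygon, the edges (by vertex number in listed order) whose endpoints lie on opposite sides of northing = 1815040, where each meets that height, and whether that is right or left of the point:
Epsilon: no edge straddles that height → 0 crossings.
Lambda: 4–5 at easting≈636158.4 (right), 6–1 at easting≈672715.3 (right) → 2 crossings.
Iota: 3–4 at easting≈616805.9 (left), 6–7 at easting≈652484.6 (right) → 1 crossing.
Alpha: 4–5 at easting≈643512.6 (right), 5–6 at easting≈645585.8 (right) → 2 crossings.
Only Iota has an odd count, so the point is inside Iota.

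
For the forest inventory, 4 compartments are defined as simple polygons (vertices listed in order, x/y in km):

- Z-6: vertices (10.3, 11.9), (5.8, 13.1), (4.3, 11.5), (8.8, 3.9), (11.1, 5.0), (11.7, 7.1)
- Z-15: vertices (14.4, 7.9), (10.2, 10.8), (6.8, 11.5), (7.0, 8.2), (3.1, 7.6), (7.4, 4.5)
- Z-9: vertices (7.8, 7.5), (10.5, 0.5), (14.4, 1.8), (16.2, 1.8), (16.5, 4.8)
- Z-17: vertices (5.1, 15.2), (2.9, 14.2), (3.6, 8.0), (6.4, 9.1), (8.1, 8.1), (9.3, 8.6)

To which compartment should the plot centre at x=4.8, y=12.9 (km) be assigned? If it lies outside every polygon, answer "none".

Z-17

Cast a ray rightward from (4.8, 12.9). For each polygon, the edges (by vertex number in listed order) whose endpoints lie on opposite sides of y = 12.9, where each meets that height, and whether that is right or left of the point:
Z-6: 1–2 at x≈6.55 (right), 2–3 at x≈5.61 (right) → 2 crossings.
Z-15: no edge straddles that height → 0 crossings.
Z-9: no edge straddles that height → 0 crossings.
Z-17: 2–3 at x≈3.05 (left), 6–1 at x≈6.56 (right) → 1 crossing.
Only Z-17 has an odd count, so the point is inside Z-17.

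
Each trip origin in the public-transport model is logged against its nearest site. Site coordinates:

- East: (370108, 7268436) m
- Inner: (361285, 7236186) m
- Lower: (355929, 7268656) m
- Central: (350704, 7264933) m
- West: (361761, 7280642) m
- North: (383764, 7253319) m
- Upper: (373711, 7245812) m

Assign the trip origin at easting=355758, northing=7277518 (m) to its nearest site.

West

Squared distances to each site:
East: 288405224.000; Inner: 1738881953.000; Lower: 78564285.000; Central: 183925141.000; West: 45795385.000; North: 1369927637.000; Upper: 1327580645.000.
Minimum at West.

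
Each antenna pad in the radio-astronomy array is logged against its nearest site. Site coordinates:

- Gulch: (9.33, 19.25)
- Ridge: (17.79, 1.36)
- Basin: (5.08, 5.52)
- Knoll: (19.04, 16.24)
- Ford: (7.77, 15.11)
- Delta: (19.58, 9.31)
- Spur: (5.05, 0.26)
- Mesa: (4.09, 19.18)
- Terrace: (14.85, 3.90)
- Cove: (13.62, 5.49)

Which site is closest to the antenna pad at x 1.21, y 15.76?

Mesa

Squared distances to each site:
Gulch: 78.115; Ridge: 482.256; Basin: 119.835; Knoll: 318.139; Ford: 43.456; Delta: 379.059; Spur: 254.996; Mesa: 19.991; Terrace: 326.709; Cove: 259.481.
Minimum at Mesa.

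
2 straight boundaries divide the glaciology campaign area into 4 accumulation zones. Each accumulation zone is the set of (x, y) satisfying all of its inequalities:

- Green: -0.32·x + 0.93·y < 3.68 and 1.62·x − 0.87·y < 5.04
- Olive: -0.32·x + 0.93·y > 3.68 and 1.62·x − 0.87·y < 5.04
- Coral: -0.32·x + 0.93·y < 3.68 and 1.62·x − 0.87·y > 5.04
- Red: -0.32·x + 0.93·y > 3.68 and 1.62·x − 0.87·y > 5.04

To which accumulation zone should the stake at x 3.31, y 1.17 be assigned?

-0.32·3.31 + 0.93·1.17 = 0.029, which is < 3.68
1.62·3.31 − 0.87·1.17 = 4.344, which is < 5.04
This sign pattern matches Green.

Green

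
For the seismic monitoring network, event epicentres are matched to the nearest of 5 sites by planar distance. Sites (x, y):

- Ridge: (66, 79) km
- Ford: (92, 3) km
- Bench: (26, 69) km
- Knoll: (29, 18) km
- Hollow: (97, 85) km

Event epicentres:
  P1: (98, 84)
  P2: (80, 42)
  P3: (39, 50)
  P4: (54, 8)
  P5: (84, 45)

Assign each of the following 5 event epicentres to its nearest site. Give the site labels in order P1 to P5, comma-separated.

Hollow, Ridge, Bench, Knoll, Ridge

P1 → Hollow (d²=2.00)
P2 → Ridge (d²=1565.00)
P3 → Bench (d²=530.00)
P4 → Knoll (d²=725.00)
P5 → Ridge (d²=1480.00)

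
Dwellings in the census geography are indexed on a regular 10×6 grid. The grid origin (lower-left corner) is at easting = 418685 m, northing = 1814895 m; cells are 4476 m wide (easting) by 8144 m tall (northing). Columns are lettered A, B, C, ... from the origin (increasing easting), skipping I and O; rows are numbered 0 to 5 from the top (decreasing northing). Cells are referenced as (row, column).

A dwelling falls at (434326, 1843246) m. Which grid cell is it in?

(2, D)

Column index: ⌊(434326 − 418685) / 4476⌋ = ⌊3.494⌋ = 3 → column D
Row offset from origin: ⌊(1843246 − 1814895) / 8144⌋ = ⌊3.481⌋ = 3 → row 2 (counted from top)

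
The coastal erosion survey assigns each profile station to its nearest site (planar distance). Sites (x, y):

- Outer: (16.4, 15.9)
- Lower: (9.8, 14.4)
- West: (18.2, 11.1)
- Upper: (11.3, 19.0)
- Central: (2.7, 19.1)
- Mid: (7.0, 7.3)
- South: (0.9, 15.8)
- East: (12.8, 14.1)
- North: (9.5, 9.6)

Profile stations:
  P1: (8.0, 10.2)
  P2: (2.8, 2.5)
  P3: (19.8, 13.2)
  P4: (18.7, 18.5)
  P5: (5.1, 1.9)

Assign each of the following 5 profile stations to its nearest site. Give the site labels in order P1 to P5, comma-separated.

P1 → North (d²=2.61)
P2 → Mid (d²=40.68)
P3 → West (d²=6.97)
P4 → Outer (d²=12.05)
P5 → Mid (d²=32.77)

North, Mid, West, Outer, Mid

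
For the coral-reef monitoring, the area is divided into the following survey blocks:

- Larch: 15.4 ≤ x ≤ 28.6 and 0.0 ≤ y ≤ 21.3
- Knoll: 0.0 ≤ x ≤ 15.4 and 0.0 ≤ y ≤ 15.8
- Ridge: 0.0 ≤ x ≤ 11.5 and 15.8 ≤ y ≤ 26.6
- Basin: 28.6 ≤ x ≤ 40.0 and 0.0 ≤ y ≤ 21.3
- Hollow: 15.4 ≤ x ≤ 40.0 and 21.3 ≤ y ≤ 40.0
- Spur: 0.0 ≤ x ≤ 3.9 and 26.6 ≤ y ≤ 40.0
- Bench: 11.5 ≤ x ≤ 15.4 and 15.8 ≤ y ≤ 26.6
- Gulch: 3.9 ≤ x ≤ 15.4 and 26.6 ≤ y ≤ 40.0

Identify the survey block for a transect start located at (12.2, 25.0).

The point has x = 12.2 and y = 25.0.
Only Bench satisfies 11.5 ≤ x ≤ 15.4 and 15.8 ≤ y ≤ 26.6.

Bench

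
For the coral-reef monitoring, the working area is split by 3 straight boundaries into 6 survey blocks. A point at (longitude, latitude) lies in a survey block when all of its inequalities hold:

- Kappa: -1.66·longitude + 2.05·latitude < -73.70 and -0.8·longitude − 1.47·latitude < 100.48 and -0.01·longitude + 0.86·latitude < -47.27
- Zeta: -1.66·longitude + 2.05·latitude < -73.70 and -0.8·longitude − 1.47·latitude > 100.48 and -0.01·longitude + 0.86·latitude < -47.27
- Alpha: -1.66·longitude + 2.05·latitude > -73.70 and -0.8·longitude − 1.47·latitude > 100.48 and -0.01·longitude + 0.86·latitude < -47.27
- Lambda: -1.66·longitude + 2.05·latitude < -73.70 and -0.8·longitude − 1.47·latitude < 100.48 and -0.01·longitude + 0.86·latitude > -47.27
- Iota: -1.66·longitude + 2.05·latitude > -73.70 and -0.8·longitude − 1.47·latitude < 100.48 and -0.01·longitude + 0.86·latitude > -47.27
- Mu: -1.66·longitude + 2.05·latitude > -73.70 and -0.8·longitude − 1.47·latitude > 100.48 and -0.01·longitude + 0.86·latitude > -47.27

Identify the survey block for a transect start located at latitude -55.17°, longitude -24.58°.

Mu

-1.66·-24.58 + 2.05·-55.17 = -72.296, which is > -73.70
-0.8·-24.58 − 1.47·-55.17 = 100.764, which is > 100.48
-0.01·-24.58 + 0.86·-55.17 = -47.200, which is > -47.27
This sign pattern matches Mu.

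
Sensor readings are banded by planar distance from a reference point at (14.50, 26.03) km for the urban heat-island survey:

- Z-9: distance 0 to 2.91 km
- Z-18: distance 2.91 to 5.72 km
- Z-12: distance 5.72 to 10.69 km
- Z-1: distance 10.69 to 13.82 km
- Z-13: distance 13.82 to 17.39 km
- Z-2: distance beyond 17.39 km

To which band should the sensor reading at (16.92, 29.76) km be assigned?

Z-18

Distance = √((16.92−14.50)² + (29.76−26.03)²) = √(5.856 + 13.913) = 4.446 km.
2.91 ≤ 4.446 < 5.72 → Z-18.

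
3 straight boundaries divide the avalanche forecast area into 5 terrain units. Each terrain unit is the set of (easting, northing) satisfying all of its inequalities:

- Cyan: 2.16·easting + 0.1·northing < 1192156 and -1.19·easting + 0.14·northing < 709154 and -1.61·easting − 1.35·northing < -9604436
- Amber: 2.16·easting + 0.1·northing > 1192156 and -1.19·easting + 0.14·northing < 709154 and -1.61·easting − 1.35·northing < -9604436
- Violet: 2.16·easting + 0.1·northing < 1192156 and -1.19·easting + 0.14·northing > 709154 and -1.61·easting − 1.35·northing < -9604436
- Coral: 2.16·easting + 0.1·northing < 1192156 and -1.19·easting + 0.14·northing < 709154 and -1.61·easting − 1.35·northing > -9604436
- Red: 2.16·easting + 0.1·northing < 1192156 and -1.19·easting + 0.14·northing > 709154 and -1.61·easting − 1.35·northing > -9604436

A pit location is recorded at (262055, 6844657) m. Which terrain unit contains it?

Amber

2.16·262055 + 0.1·6844657 = 1250504.500, which is > 1192156
-1.19·262055 + 0.14·6844657 = 646406.530, which is < 709154
-1.61·262055 − 1.35·6844657 = -9662195.500, which is < -9604436
This sign pattern matches Amber.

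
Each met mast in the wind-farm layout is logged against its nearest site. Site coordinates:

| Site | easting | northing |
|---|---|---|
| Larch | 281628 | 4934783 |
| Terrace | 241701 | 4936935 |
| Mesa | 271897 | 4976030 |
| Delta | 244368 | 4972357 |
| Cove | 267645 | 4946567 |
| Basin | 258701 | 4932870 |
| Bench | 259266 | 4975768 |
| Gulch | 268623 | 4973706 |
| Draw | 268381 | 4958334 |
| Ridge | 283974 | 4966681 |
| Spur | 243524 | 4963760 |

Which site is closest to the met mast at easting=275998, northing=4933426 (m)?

Squared distances to each site:
Larch: 33538349.000; Terrace: 1188597290.000; Mesa: 1831919017.000; Delta: 2516079661.000; Cove: 242458490.000; Basin: 299495345.000; Bench: 2072804788.000; Gulch: 1676869025.000; Draw: 678427153.000; Ridge: 1169511601.000; Spur: 1974712232.000.
Minimum at Larch.

Larch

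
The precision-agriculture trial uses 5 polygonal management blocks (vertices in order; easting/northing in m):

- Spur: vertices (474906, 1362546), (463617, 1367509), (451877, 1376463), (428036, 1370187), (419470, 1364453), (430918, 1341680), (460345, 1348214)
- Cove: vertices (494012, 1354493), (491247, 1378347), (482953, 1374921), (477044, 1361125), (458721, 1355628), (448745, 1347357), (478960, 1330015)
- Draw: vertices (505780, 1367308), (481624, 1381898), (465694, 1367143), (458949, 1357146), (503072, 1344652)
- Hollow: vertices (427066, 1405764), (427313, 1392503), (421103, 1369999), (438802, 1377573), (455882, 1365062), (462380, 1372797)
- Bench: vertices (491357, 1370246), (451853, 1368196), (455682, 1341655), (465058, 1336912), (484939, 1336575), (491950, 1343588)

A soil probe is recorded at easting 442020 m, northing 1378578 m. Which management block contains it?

Hollow

Cast a ray rightward from (442020, 1378578). For each polygon, the edges (by vertex number in listed order) whose endpoints lie on opposite sides of northing = 1378578, where each meets that height, and whether that is right or left of the point:
Spur: no edge straddles that height → 0 crossings.
Cove: no edge straddles that height → 0 crossings.
Draw: 1–2 at easting≈487120.8 (right), 2–3 at easting≈478039.6 (right) → 2 crossings.
Hollow: 2–3 at easting≈423470.4 (left), 6–1 at easting≈456187.4 (right) → 1 crossing.
Bench: no edge straddles that height → 0 crossings.
Only Hollow has an odd count, so the point is inside Hollow.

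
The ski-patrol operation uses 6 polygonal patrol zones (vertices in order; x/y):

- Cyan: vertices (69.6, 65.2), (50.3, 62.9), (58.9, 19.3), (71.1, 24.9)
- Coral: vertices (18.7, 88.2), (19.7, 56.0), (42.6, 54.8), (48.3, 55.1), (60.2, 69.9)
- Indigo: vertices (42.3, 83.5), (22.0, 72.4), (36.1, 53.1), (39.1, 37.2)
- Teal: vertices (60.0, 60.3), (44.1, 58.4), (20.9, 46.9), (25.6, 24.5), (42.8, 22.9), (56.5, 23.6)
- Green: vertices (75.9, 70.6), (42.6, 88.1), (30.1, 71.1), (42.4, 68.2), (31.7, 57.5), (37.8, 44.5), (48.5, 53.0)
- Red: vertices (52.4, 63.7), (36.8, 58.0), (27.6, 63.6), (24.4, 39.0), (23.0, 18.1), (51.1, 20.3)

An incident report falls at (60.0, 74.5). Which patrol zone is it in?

Cast a ray rightward from (60.0, 74.5). For each polygon, the edges (by vertex number in listed order) whose endpoints lie on opposite sides of y = 74.5, where each meets that height, and whether that is right or left of the point:
Cyan: no edge straddles that height → 0 crossings.
Coral: 1–2 at x≈19.13 (left), 5–1 at x≈49.77 (left) → 0 crossings.
Indigo: 1–2 at x≈25.84 (left), 4–1 at x≈41.68 (left) → 0 crossings.
Teal: no edge straddles that height → 0 crossings.
Green: 1–2 at x≈68.48 (right), 2–3 at x≈32.60 (left) → 1 crossing.
Red: no edge straddles that height → 0 crossings.
Only Green has an odd count, so the point is inside Green.

Green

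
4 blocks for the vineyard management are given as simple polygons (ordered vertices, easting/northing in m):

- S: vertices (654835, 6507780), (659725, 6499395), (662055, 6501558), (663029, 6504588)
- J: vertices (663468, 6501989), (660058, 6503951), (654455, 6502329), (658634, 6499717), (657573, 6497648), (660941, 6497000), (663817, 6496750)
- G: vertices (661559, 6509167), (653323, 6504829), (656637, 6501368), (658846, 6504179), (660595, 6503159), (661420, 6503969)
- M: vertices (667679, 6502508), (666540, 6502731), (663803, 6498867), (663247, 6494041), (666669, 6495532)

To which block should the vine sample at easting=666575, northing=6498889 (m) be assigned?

Cast a ray rightward from (666575, 6498889). For each polygon, the edges (by vertex number in listed order) whose endpoints lie on opposite sides of northing = 6498889, where each meets that height, and whether that is right or left of the point:
S: no edge straddles that height → 0 crossings.
J: 4–5 at easting≈658209.4 (left), 7–1 at easting≈663674.5 (left) → 0 crossings.
G: no edge straddles that height → 0 crossings.
M: 2–3 at easting≈663818.6 (left), 5–1 at easting≈667155.0 (right) → 1 crossing.
Only M has an odd count, so the point is inside M.

M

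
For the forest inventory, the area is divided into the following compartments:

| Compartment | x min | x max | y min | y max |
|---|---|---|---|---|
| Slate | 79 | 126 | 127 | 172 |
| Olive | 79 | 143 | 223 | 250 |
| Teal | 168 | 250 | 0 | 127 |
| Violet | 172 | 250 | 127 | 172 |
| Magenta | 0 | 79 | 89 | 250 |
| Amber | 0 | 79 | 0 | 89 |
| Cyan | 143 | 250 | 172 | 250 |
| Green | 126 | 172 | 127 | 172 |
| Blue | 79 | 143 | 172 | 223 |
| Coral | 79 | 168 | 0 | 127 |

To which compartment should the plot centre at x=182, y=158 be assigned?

Violet

The point has x = 182 and y = 158.
Only Violet satisfies 172 ≤ x ≤ 250 and 127 ≤ y ≤ 172.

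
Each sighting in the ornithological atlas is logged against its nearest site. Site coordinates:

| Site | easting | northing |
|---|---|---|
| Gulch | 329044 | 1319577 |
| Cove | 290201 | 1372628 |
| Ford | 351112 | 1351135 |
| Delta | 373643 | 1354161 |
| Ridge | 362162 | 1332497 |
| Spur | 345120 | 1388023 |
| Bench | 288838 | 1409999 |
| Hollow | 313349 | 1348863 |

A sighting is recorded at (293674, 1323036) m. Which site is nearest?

Squared distances to each site:
Gulch: 1263001581.000; Cove: 2471428193.000; Ford: 4088677645.000; Delta: 7363806586.000; Ridge: 4780116665.000; Spur: 6870001085.000; Bench: 7585950265.000; Hollow: 1054139554.000.
Minimum at Hollow.

Hollow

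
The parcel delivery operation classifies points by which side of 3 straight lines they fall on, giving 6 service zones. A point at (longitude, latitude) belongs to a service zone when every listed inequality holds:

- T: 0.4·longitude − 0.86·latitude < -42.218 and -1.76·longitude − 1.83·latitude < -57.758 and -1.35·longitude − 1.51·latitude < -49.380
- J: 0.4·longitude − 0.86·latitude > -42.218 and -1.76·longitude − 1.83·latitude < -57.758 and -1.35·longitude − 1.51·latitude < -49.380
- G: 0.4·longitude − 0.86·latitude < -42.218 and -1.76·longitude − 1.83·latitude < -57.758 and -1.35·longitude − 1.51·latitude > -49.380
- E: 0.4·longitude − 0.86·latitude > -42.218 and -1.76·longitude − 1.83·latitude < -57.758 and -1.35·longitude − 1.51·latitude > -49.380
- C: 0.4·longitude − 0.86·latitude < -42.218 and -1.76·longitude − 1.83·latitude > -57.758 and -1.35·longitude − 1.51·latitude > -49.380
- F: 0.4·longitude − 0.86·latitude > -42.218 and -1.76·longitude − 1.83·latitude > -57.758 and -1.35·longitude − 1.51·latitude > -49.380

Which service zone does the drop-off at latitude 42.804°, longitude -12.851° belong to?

F

0.4·-12.851 − 0.86·42.804 = -41.952, which is > -42.218
-1.76·-12.851 − 1.83·42.804 = -55.714, which is > -57.758
-1.35·-12.851 − 1.51·42.804 = -47.285, which is > -49.380
This sign pattern matches F.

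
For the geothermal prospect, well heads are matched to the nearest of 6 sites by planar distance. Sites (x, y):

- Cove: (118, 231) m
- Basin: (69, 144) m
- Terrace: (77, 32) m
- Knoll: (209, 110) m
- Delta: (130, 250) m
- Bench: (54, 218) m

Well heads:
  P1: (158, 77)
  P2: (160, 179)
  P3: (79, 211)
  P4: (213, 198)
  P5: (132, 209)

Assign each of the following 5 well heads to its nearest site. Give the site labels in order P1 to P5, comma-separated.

P1 → Knoll (d²=3690.00)
P2 → Cove (d²=4468.00)
P3 → Bench (d²=674.00)
P4 → Knoll (d²=7760.00)
P5 → Cove (d²=680.00)

Knoll, Cove, Bench, Knoll, Cove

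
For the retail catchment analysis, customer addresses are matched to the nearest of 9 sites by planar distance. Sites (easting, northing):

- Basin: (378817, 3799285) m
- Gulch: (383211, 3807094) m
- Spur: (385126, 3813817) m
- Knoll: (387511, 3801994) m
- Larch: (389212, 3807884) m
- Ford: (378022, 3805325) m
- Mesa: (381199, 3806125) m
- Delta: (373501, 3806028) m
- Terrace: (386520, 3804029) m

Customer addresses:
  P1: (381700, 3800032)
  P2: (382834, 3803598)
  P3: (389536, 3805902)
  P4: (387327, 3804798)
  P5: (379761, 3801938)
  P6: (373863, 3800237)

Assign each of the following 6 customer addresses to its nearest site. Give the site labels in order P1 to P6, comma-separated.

Basin, Mesa, Larch, Terrace, Basin, Basin

P1 → Basin (d²=8869698.00)
P2 → Mesa (d²=9058954.00)
P3 → Larch (d²=4033300.00)
P4 → Terrace (d²=1242610.00)
P5 → Basin (d²=7929545.00)
P6 → Basin (d²=25448420.00)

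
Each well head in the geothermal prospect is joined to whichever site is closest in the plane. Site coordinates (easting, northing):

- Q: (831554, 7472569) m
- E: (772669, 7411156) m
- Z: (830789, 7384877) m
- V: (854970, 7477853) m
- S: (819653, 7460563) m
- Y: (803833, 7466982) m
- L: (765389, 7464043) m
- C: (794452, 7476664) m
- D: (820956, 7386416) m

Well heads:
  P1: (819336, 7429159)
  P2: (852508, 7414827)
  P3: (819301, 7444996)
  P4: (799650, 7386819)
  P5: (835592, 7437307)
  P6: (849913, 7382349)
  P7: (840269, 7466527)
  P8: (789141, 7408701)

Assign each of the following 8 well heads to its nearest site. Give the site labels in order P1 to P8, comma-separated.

P1 → S (d²=986311705.00)
P2 → Z (d²=1368717461.00)
P3 → S (d²=242455393.00)
P4 → D (d²=454108045.00)
P5 → S (d²=794893257.00)
P6 → Z (d²=372118160.00)
P7 → Q (d²=112456989.00)
P8 → E (d²=277353809.00)

S, Z, S, D, S, Z, Q, E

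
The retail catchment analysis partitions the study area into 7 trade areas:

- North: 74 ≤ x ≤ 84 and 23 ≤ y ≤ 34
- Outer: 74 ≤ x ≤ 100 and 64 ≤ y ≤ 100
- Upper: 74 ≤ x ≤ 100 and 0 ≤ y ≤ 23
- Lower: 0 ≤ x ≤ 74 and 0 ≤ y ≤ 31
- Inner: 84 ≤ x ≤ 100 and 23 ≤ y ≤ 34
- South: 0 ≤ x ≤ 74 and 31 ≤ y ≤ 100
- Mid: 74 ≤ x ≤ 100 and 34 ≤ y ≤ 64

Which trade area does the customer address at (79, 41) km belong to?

The point has x = 79 and y = 41.
Only Mid satisfies 74 ≤ x ≤ 100 and 34 ≤ y ≤ 64.

Mid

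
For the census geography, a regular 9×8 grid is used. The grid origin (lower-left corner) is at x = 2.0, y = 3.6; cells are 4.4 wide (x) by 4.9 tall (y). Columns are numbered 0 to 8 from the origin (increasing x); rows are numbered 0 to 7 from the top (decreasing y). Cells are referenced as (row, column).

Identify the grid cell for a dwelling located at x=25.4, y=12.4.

Column index: ⌊(25.4 − 2.0) / 4.4⌋ = ⌊5.318⌋ = 5
Row offset from origin: ⌊(12.4 − 3.6) / 4.9⌋ = ⌊1.796⌋ = 1 → row 6 (counted from top)

(6, 5)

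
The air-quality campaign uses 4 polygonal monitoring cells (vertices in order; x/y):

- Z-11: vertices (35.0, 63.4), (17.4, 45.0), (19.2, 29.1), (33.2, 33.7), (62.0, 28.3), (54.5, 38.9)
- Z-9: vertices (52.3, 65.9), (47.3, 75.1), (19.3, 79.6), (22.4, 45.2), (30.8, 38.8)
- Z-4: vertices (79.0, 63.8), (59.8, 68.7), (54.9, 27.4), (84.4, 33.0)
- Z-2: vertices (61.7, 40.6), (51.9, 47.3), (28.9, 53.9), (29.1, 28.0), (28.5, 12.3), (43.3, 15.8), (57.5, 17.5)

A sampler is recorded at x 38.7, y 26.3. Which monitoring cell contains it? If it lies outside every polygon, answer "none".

Z-2

Cast a ray rightward from (38.7, 26.3). For each polygon, the edges (by vertex number in listed order) whose endpoints lie on opposite sides of y = 26.3, where each meets that height, and whether that is right or left of the point:
Z-11: no edge straddles that height → 0 crossings.
Z-9: no edge straddles that height → 0 crossings.
Z-4: no edge straddles that height → 0 crossings.
Z-2: 4–5 at x≈29.04 (left), 7–1 at x≈59.10 (right) → 1 crossing.
Only Z-2 has an odd count, so the point is inside Z-2.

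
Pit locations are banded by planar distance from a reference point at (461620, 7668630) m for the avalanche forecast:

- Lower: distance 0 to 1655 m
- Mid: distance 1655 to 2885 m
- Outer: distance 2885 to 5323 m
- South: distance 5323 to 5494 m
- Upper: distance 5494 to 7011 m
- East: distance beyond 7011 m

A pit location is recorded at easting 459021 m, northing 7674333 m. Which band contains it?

Upper

Distance = √((459021−461620)² + (7674333−7668630)²) = √(6754801.000 + 32524209.000) = 6267.297 m.
5494 ≤ 6267.297 < 7011 → Upper.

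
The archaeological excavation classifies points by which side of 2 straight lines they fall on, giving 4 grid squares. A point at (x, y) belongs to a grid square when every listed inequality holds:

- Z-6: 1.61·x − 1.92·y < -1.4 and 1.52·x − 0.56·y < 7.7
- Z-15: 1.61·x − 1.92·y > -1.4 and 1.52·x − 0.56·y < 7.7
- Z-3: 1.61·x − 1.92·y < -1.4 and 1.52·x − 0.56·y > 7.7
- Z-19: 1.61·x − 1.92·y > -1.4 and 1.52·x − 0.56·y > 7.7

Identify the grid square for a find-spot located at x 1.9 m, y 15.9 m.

1.61·1.9 − 1.92·15.9 = -27.469, which is < -1.4
1.52·1.9 − 0.56·15.9 = -6.016, which is < 7.7
This sign pattern matches Z-6.

Z-6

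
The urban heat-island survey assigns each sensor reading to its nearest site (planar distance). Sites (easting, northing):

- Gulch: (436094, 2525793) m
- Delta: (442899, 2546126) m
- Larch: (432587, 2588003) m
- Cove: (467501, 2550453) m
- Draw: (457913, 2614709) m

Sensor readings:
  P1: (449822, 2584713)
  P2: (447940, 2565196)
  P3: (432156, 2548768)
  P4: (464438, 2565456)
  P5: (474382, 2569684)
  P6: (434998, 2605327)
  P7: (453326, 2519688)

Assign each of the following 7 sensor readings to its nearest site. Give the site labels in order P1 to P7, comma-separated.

Larch, Delta, Delta, Cove, Cove, Larch, Gulch

P1 → Larch (d²=307869325.00)
P2 → Delta (d²=389076581.00)
P3 → Delta (d²=122392213.00)
P4 → Cove (d²=234471978.00)
P5 → Cove (d²=417179522.00)
P6 → Larch (d²=305933897.00)
P7 → Gulch (d²=334212849.00)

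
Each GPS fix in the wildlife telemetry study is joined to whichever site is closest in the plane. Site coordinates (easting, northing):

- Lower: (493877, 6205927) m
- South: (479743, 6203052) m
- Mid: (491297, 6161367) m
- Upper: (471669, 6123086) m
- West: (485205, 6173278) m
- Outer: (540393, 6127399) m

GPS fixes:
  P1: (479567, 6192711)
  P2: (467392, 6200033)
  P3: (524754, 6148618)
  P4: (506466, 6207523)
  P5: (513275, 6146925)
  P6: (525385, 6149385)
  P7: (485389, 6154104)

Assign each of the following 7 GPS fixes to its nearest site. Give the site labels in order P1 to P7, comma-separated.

P1 → South (d²=106967257.00)
P2 → South (d²=161661562.00)
P3 → Outer (d²=694824282.00)
P4 → Lower (d²=161030137.00)
P5 → Mid (d²=691603848.00)
P6 → Outer (d²=708624260.00)
P7 → Mid (d²=87655633.00)

South, South, Outer, Lower, Mid, Outer, Mid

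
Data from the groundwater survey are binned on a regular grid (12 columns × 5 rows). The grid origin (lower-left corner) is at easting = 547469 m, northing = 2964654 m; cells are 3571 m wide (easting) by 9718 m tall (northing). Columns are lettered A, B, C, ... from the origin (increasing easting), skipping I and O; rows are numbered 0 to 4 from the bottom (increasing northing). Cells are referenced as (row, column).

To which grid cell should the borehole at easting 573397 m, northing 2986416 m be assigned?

Column index: ⌊(573397 − 547469) / 3571⌋ = ⌊7.261⌋ = 7 → column H
Row offset from origin: ⌊(2986416 − 2964654) / 9718⌋ = ⌊2.239⌋ = 2 → row 2

(2, H)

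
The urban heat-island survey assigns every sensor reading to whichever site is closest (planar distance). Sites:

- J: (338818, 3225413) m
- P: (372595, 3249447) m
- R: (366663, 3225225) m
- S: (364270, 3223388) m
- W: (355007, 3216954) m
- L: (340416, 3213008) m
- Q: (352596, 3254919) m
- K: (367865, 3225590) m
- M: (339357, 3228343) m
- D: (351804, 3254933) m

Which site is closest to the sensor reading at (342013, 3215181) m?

Squared distances to each site:
J: 114901849.000; P: 2109417480.000; R: 708504436.000; S: 562728898.000; W: 171987565.000; L: 7272338.000; Q: 1691108533.000; K: 776673185.000; M: 180292580.000; D: 1676085185.000.
Minimum at L.

L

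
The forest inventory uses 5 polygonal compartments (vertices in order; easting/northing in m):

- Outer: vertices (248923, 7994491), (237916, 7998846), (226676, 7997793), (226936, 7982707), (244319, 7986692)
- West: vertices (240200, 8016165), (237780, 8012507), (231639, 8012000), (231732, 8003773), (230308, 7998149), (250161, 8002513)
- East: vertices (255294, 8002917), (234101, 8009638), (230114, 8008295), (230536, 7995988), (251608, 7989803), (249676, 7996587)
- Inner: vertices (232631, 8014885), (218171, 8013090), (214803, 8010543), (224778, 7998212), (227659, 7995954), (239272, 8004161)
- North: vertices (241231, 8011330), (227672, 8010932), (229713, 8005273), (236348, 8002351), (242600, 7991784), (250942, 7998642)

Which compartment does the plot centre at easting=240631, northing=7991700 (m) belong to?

Outer

Cast a ray rightward from (240631, 7991700). For each polygon, the edges (by vertex number in listed order) whose endpoints lie on opposite sides of northing = 7991700, where each meets that height, and whether that is right or left of the point:
Outer: 3–4 at easting≈226781.0 (left), 5–1 at easting≈247275.4 (right) → 1 crossing.
West: no edge straddles that height → 0 crossings.
East: 4–5 at easting≈245145.0 (right), 5–6 at easting≈251067.8 (right) → 2 crossings.
Inner: no edge straddles that height → 0 crossings.
North: no edge straddles that height → 0 crossings.
Only Outer has an odd count, so the point is inside Outer.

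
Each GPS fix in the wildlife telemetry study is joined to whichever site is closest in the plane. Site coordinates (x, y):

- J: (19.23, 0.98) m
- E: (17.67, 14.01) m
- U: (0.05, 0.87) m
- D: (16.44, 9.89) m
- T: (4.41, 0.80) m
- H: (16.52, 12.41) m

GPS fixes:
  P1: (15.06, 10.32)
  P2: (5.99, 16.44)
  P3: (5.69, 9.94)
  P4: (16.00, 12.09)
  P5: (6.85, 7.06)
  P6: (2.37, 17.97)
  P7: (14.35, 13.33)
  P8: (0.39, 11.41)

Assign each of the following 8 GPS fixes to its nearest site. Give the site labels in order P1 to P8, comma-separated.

D, H, T, H, T, H, H, U

P1 → D (d²=2.09)
P2 → H (d²=127.12)
P3 → T (d²=85.18)
P4 → H (d²=0.37)
P5 → T (d²=45.14)
P6 → H (d²=231.14)
P7 → H (d²=5.56)
P8 → U (d²=111.21)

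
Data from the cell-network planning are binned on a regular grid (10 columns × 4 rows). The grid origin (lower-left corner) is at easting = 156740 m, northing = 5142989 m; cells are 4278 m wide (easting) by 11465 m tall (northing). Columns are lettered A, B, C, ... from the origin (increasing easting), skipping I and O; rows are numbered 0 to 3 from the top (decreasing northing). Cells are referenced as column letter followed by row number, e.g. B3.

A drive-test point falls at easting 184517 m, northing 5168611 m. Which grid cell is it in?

G1

Column index: ⌊(184517 − 156740) / 4278⌋ = ⌊6.493⌋ = 6 → column G
Row offset from origin: ⌊(5168611 − 5142989) / 11465⌋ = ⌊2.235⌋ = 2 → row 1 (counted from top)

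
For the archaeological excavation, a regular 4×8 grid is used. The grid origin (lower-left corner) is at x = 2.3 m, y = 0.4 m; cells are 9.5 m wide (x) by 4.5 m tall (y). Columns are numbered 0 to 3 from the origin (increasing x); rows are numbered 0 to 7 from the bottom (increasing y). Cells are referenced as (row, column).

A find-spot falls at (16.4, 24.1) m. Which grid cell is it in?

(5, 1)

Column index: ⌊(16.4 − 2.3) / 9.5⌋ = ⌊1.484⌋ = 1
Row offset from origin: ⌊(24.1 − 0.4) / 4.5⌋ = ⌊5.267⌋ = 5 → row 5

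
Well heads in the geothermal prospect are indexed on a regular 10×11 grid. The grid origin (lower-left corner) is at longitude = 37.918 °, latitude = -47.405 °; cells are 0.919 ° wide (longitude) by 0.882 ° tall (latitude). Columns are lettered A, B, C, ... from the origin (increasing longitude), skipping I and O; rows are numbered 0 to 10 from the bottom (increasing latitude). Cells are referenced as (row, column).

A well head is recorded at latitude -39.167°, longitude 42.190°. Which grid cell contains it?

Column index: ⌊(42.190 − 37.918) / 0.919⌋ = ⌊4.649⌋ = 4 → column E
Row offset from origin: ⌊(-39.167 − -47.405) / 0.882⌋ = ⌊9.340⌋ = 9 → row 9

(9, E)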